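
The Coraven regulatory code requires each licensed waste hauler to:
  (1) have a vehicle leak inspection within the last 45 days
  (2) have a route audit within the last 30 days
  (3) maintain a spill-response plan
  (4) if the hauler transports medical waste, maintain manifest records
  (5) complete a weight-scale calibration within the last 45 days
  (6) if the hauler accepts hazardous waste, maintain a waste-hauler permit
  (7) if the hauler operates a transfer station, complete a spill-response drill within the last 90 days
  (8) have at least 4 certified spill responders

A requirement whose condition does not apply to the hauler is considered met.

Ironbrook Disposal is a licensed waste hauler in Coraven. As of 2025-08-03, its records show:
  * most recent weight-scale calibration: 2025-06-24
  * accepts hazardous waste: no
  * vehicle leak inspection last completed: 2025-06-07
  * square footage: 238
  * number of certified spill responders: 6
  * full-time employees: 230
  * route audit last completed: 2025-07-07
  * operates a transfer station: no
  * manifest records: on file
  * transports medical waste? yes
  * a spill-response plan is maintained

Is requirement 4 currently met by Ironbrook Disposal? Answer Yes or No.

Yes

4. condition 'transports medical waste' holds; manifest records present → met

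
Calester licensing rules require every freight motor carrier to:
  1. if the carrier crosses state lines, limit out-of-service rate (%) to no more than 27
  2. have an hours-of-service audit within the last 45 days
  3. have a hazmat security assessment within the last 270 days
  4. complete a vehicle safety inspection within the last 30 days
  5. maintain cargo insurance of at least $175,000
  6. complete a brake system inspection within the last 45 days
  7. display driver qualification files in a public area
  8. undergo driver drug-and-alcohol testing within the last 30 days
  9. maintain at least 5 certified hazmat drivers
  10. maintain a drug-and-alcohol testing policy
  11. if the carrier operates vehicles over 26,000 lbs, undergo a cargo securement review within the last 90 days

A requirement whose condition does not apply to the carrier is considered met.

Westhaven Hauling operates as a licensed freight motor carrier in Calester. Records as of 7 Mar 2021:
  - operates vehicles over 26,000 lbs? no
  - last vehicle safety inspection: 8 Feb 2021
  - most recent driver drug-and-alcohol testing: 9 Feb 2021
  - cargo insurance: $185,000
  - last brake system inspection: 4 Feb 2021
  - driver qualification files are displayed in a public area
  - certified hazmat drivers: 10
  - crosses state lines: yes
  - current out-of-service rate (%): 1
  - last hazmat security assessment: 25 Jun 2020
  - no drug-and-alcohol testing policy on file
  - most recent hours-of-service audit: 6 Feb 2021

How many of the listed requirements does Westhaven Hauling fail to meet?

1

1. condition 'crosses state lines' holds; out-of-service rate (%) 1 ≤ 27 → met
2. hours-of-service audit 29 days ago vs limit 45 → met
3. hazmat security assessment 255 days ago vs limit 270 → met
4. vehicle safety inspection 27 days ago vs limit 30 → met
5. cargo insurance $185,000 ≥ $175,000 → met
6. brake system inspection 31 days ago vs limit 45 → met
7. driver qualification files present → met
8. driver drug-and-alcohol testing 26 days ago vs limit 30 → met
9. certified hazmat drivers 10 ≥ 5 → met
10. drug-and-alcohol testing policy absent → not met
11. condition 'operates vehicles over 26,000 lbs' does not hold → requirement n/a → met
Not met: 1 of 11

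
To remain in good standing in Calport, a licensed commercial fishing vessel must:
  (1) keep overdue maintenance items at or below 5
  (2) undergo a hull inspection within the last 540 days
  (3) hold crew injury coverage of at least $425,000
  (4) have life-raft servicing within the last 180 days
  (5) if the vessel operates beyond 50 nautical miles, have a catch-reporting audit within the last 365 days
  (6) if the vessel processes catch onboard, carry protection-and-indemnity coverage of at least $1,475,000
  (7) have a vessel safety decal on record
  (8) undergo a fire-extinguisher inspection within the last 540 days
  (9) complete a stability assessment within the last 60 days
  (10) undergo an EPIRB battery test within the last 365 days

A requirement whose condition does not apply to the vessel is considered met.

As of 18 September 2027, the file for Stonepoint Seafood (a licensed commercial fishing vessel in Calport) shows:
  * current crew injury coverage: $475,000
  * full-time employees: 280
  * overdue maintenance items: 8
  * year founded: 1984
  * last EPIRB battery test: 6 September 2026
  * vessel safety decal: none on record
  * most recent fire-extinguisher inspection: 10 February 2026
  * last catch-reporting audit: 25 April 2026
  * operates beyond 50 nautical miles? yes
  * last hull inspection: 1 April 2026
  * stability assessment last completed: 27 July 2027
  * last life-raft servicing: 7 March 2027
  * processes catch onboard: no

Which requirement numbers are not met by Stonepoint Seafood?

1. overdue maintenance items 8 > 5 → not met
2. hull inspection 535 days ago vs limit 540 → met
3. crew injury coverage $475,000 ≥ $425,000 → met
4. life-raft servicing 195 days ago vs limit 180 → not met
5. condition 'operates beyond 50 nautical miles' holds; catch-reporting audit 511 days ago vs limit 365 → not met
6. condition 'processes catch onboard' does not hold → requirement n/a → met
7. vessel safety decal absent → not met
8. fire-extinguisher inspection 585 days ago vs limit 540 → not met
9. stability assessment 53 days ago vs limit 60 → met
10. EPIRB battery test 377 days ago vs limit 365 → not met
Not met: 1, 4, 5, 7, 8, 10

1, 4, 5, 7, 8, 10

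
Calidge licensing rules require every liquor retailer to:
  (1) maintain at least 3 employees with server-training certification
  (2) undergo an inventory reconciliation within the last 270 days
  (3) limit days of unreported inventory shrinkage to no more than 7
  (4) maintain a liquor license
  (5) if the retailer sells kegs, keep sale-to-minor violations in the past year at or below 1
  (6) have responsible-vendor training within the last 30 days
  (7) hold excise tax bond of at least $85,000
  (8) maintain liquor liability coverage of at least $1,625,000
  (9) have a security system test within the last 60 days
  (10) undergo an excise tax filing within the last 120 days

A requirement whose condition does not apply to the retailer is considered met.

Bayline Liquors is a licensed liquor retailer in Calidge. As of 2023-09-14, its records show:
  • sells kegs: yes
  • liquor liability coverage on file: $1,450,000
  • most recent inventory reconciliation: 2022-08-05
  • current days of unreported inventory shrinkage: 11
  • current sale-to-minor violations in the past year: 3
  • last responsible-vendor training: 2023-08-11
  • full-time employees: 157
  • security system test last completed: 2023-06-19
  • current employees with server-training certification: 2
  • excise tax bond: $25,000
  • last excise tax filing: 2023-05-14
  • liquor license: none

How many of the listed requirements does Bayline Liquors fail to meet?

10

1. employees with server-training certification 2 < 3 → not met
2. inventory reconciliation 405 days ago vs limit 270 → not met
3. days of unreported inventory shrinkage 11 > 7 → not met
4. liquor license absent → not met
5. condition 'sells kegs' holds; sale-to-minor violations in the past year 3 > 1 → not met
6. responsible-vendor training 34 days ago vs limit 30 → not met
7. excise tax bond $25,000 < $85,000 → not met
8. liquor liability coverage $1,450,000 < $1,625,000 → not met
9. security system test 87 days ago vs limit 60 → not met
10. excise tax filing 123 days ago vs limit 120 → not met
Not met: 10 of 10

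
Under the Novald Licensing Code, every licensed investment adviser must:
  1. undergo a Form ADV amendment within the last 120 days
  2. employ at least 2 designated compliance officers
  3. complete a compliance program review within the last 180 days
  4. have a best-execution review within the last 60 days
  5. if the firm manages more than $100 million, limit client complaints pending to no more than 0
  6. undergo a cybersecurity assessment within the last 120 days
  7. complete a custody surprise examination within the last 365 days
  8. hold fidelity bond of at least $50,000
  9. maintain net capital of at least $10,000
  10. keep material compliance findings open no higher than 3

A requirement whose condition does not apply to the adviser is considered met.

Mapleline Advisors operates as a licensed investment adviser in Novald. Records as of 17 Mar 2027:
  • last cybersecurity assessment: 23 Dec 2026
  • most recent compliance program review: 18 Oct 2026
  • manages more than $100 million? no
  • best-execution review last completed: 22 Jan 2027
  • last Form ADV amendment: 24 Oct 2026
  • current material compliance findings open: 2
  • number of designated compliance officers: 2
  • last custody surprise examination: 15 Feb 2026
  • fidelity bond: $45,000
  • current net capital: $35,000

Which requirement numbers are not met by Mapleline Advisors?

1. Form ADV amendment 144 days ago vs limit 120 → not met
2. designated compliance officers 2 ≥ 2 → met
3. compliance program review 150 days ago vs limit 180 → met
4. best-execution review 54 days ago vs limit 60 → met
5. condition 'manages more than $100 million' does not hold → requirement n/a → met
6. cybersecurity assessment 84 days ago vs limit 120 → met
7. custody surprise examination 395 days ago vs limit 365 → not met
8. fidelity bond $45,000 < $50,000 → not met
9. net capital $35,000 ≥ $10,000 → met
10. material compliance findings open 2 ≤ 3 → met
Not met: 1, 7, 8

1, 7, 8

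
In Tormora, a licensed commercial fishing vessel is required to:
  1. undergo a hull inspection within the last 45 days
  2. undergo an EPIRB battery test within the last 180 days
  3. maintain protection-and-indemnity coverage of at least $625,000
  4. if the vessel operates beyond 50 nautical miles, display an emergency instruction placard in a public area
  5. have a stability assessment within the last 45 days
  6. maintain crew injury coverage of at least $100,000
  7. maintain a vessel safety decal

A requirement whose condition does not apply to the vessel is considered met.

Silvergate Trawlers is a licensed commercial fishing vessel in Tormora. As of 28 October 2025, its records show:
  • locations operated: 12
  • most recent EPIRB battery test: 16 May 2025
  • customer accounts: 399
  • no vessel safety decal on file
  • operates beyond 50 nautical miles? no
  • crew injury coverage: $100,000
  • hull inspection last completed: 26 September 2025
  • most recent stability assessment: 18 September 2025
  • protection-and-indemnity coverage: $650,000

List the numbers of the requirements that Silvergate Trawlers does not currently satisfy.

7

1. hull inspection 32 days ago vs limit 45 → met
2. EPIRB battery test 165 days ago vs limit 180 → met
3. protection-and-indemnity coverage $650,000 ≥ $625,000 → met
4. condition 'operates beyond 50 nautical miles' does not hold → requirement n/a → met
5. stability assessment 40 days ago vs limit 45 → met
6. crew injury coverage $100,000 ≥ $100,000 → met
7. vessel safety decal absent → not met
Not met: 7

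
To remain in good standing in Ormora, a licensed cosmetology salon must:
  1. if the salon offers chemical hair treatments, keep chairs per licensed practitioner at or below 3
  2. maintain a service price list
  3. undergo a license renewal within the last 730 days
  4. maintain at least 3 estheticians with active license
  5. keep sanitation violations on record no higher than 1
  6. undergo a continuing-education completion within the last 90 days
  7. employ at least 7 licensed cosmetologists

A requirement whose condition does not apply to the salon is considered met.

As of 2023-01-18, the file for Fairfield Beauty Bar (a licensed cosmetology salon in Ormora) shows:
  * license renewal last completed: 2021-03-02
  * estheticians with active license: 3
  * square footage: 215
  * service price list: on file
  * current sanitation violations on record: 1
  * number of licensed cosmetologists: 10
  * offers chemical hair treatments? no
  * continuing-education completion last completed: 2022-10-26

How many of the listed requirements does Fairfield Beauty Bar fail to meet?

0

1. condition 'offers chemical hair treatments' does not hold → requirement n/a → met
2. service price list present → met
3. license renewal 687 days ago vs limit 730 → met
4. estheticians with active license 3 ≥ 3 → met
5. sanitation violations on record 1 ≤ 1 → met
6. continuing-education completion 84 days ago vs limit 90 → met
7. licensed cosmetologists 10 ≥ 7 → met
Not met: 0 of 7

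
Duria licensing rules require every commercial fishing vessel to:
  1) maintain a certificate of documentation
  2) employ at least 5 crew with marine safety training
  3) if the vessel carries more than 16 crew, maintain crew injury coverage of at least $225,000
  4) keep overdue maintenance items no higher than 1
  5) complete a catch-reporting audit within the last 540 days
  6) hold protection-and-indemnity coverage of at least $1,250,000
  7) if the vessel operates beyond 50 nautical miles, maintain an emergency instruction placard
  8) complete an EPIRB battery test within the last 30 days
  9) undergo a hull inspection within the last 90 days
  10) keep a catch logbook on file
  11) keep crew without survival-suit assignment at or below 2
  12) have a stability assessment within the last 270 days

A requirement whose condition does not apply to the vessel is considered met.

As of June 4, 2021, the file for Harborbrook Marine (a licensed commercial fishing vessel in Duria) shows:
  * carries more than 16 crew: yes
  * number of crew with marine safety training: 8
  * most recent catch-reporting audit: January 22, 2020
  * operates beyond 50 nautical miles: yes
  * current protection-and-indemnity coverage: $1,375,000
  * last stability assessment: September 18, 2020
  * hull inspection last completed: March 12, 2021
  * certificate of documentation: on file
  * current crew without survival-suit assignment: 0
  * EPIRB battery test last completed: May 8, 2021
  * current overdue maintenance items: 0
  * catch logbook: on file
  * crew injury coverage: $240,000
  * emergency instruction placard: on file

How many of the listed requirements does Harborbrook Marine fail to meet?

0

1. certificate of documentation present → met
2. crew with marine safety training 8 ≥ 5 → met
3. condition 'carries more than 16 crew' holds; crew injury coverage $240,000 ≥ $225,000 → met
4. overdue maintenance items 0 ≤ 1 → met
5. catch-reporting audit 499 days ago vs limit 540 → met
6. protection-and-indemnity coverage $1,375,000 ≥ $1,250,000 → met
7. condition 'operates beyond 50 nautical miles' holds; emergency instruction placard present → met
8. EPIRB battery test 27 days ago vs limit 30 → met
9. hull inspection 84 days ago vs limit 90 → met
10. catch logbook present → met
11. crew without survival-suit assignment 0 ≤ 2 → met
12. stability assessment 259 days ago vs limit 270 → met
Not met: 0 of 12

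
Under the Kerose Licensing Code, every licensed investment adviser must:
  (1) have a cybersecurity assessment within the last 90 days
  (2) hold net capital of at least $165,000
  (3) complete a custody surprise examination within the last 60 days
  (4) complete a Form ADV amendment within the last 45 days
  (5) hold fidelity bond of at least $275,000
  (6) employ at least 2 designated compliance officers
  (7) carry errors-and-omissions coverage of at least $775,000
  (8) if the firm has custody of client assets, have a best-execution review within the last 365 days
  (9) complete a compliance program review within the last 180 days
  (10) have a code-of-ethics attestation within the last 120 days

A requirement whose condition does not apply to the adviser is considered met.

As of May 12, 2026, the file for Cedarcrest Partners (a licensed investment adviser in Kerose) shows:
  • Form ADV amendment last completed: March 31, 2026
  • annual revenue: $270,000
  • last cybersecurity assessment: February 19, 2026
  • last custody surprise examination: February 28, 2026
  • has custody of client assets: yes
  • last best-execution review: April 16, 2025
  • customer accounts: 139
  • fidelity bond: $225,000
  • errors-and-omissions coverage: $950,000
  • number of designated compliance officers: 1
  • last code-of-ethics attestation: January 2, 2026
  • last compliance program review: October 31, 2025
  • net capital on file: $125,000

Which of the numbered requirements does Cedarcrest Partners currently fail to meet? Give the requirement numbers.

2, 3, 5, 6, 8, 9, 10

1. cybersecurity assessment 82 days ago vs limit 90 → met
2. net capital $125,000 < $165,000 → not met
3. custody surprise examination 73 days ago vs limit 60 → not met
4. Form ADV amendment 42 days ago vs limit 45 → met
5. fidelity bond $225,000 < $275,000 → not met
6. designated compliance officers 1 < 2 → not met
7. errors-and-omissions coverage $950,000 ≥ $775,000 → met
8. condition 'has custody of client assets' holds; best-execution review 391 days ago vs limit 365 → not met
9. compliance program review 193 days ago vs limit 180 → not met
10. code-of-ethics attestation 130 days ago vs limit 120 → not met
Not met: 2, 3, 5, 6, 8, 9, 10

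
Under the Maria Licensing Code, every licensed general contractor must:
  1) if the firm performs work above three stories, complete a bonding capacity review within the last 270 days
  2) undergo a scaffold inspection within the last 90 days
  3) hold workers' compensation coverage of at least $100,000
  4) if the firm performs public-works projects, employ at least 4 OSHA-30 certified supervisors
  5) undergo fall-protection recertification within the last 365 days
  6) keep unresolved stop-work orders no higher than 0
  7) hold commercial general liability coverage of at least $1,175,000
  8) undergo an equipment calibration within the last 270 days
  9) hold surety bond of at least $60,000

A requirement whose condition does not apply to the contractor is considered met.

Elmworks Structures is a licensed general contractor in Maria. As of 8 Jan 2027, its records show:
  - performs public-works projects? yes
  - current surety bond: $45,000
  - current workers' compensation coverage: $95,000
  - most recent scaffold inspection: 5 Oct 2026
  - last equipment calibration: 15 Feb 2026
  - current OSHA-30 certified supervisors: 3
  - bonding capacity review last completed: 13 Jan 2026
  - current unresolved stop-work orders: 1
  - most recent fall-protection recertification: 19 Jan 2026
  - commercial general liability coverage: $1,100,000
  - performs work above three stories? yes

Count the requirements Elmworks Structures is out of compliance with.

8

1. condition 'performs work above three stories' holds; bonding capacity review 360 days ago vs limit 270 → not met
2. scaffold inspection 95 days ago vs limit 90 → not met
3. workers' compensation coverage $95,000 < $100,000 → not met
4. condition 'performs public-works projects' holds; OSHA-30 certified supervisors 3 < 4 → not met
5. fall-protection recertification 354 days ago vs limit 365 → met
6. unresolved stop-work orders 1 > 0 → not met
7. commercial general liability coverage $1,100,000 < $1,175,000 → not met
8. equipment calibration 327 days ago vs limit 270 → not met
9. surety bond $45,000 < $60,000 → not met
Not met: 8 of 9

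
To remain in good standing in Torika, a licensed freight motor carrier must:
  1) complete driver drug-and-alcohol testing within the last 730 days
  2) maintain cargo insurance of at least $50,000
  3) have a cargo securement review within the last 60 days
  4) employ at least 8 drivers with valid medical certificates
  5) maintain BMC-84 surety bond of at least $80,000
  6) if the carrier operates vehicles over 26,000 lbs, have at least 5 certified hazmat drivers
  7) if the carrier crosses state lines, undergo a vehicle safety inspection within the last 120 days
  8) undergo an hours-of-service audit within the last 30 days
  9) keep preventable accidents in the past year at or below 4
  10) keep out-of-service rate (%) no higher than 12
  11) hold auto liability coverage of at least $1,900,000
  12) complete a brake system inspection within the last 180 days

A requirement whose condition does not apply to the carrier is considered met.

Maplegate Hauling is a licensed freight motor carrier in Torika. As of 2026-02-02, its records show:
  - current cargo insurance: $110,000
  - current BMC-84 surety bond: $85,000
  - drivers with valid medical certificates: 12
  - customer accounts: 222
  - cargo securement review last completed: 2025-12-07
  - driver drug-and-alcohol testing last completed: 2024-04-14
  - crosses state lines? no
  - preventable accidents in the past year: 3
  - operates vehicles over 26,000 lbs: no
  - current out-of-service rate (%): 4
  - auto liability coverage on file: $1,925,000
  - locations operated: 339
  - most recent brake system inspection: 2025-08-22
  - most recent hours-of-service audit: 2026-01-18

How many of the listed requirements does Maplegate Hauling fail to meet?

1. driver drug-and-alcohol testing 659 days ago vs limit 730 → met
2. cargo insurance $110,000 ≥ $50,000 → met
3. cargo securement review 57 days ago vs limit 60 → met
4. drivers with valid medical certificates 12 ≥ 8 → met
5. BMC-84 surety bond $85,000 ≥ $80,000 → met
6. condition 'operates vehicles over 26,000 lbs' does not hold → requirement n/a → met
7. condition 'crosses state lines' does not hold → requirement n/a → met
8. hours-of-service audit 15 days ago vs limit 30 → met
9. preventable accidents in the past year 3 ≤ 4 → met
10. out-of-service rate (%) 4 ≤ 12 → met
11. auto liability coverage $1,925,000 ≥ $1,900,000 → met
12. brake system inspection 164 days ago vs limit 180 → met
Not met: 0 of 12

0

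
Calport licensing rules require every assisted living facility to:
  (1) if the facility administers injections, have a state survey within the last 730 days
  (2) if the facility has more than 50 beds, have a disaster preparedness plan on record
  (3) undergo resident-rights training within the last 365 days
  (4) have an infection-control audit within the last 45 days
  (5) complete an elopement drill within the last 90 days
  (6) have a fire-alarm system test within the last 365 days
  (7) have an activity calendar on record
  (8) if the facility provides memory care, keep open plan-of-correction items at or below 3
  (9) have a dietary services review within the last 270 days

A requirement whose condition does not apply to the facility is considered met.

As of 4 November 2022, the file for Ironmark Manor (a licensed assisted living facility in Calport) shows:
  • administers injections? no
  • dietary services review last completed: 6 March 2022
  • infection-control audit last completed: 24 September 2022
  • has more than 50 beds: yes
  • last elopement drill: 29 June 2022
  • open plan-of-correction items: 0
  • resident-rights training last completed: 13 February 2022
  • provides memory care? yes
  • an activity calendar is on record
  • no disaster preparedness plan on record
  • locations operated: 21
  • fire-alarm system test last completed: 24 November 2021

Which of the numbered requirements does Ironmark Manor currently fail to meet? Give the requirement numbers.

2, 5

1. condition 'administers injections' does not hold → requirement n/a → met
2. condition 'has more than 50 beds' holds; disaster preparedness plan absent → not met
3. resident-rights training 264 days ago vs limit 365 → met
4. infection-control audit 41 days ago vs limit 45 → met
5. elopement drill 128 days ago vs limit 90 → not met
6. fire-alarm system test 345 days ago vs limit 365 → met
7. activity calendar present → met
8. condition 'provides memory care' holds; open plan-of-correction items 0 ≤ 3 → met
9. dietary services review 243 days ago vs limit 270 → met
Not met: 2, 5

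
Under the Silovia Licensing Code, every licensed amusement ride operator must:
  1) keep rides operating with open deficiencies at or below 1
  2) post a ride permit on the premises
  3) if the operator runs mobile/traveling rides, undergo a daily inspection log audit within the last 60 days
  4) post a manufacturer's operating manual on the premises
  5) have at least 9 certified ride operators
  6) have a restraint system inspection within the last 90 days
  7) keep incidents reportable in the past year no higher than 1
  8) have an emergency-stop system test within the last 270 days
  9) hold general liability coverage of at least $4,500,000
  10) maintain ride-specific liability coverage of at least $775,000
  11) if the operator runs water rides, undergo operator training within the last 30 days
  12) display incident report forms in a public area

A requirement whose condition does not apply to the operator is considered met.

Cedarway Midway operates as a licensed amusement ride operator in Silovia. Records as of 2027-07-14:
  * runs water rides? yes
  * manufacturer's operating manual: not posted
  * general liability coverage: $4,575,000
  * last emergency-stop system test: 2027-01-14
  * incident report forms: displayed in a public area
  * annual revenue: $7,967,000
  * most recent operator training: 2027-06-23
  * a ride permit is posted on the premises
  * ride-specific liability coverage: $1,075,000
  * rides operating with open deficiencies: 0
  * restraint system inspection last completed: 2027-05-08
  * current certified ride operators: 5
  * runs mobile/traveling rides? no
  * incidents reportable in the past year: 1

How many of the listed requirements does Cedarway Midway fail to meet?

1. rides operating with open deficiencies 0 ≤ 1 → met
2. ride permit present → met
3. condition 'runs mobile/traveling rides' does not hold → requirement n/a → met
4. manufacturer's operating manual absent → not met
5. certified ride operators 5 < 9 → not met
6. restraint system inspection 67 days ago vs limit 90 → met
7. incidents reportable in the past year 1 ≤ 1 → met
8. emergency-stop system test 181 days ago vs limit 270 → met
9. general liability coverage $4,575,000 ≥ $4,500,000 → met
10. ride-specific liability coverage $1,075,000 ≥ $775,000 → met
11. condition 'runs water rides' holds; operator training 21 days ago vs limit 30 → met
12. incident report forms present → met
Not met: 2 of 12

2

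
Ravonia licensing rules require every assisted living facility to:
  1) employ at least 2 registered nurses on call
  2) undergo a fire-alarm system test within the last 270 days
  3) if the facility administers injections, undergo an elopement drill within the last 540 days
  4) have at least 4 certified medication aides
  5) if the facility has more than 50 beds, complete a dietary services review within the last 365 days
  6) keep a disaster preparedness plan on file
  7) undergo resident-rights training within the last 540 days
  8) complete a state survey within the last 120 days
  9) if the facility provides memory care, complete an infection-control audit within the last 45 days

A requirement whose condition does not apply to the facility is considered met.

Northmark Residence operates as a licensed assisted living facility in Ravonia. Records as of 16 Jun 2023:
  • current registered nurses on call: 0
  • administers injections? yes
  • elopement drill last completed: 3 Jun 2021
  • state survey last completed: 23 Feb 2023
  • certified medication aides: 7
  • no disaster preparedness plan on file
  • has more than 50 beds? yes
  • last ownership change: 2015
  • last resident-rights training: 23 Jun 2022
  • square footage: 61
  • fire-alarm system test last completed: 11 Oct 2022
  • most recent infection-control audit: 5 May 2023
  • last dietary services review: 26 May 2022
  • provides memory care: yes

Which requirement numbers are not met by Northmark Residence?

1. registered nurses on call 0 < 2 → not met
2. fire-alarm system test 248 days ago vs limit 270 → met
3. condition 'administers injections' holds; elopement drill 743 days ago vs limit 540 → not met
4. certified medication aides 7 ≥ 4 → met
5. condition 'has more than 50 beds' holds; dietary services review 386 days ago vs limit 365 → not met
6. disaster preparedness plan absent → not met
7. resident-rights training 358 days ago vs limit 540 → met
8. state survey 113 days ago vs limit 120 → met
9. condition 'provides memory care' holds; infection-control audit 42 days ago vs limit 45 → met
Not met: 1, 3, 5, 6

1, 3, 5, 6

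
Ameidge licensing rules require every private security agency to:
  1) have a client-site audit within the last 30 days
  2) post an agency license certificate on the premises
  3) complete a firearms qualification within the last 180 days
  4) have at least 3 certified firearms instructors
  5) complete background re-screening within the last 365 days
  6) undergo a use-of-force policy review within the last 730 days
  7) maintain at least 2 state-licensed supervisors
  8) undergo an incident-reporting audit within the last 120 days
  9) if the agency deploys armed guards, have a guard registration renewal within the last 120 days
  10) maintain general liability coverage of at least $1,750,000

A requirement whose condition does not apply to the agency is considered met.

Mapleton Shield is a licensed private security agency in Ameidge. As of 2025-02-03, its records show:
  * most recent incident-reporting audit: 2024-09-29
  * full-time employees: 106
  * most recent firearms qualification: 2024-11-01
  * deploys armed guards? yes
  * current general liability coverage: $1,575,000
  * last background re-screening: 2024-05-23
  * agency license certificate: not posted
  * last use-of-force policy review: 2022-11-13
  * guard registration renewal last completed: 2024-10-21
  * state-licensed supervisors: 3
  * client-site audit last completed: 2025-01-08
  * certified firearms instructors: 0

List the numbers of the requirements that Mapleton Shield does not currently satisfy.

2, 4, 6, 8, 10

1. client-site audit 26 days ago vs limit 30 → met
2. agency license certificate absent → not met
3. firearms qualification 94 days ago vs limit 180 → met
4. certified firearms instructors 0 < 3 → not met
5. background re-screening 256 days ago vs limit 365 → met
6. use-of-force policy review 813 days ago vs limit 730 → not met
7. state-licensed supervisors 3 ≥ 2 → met
8. incident-reporting audit 127 days ago vs limit 120 → not met
9. condition 'deploys armed guards' holds; guard registration renewal 105 days ago vs limit 120 → met
10. general liability coverage $1,575,000 < $1,750,000 → not met
Not met: 2, 4, 6, 8, 10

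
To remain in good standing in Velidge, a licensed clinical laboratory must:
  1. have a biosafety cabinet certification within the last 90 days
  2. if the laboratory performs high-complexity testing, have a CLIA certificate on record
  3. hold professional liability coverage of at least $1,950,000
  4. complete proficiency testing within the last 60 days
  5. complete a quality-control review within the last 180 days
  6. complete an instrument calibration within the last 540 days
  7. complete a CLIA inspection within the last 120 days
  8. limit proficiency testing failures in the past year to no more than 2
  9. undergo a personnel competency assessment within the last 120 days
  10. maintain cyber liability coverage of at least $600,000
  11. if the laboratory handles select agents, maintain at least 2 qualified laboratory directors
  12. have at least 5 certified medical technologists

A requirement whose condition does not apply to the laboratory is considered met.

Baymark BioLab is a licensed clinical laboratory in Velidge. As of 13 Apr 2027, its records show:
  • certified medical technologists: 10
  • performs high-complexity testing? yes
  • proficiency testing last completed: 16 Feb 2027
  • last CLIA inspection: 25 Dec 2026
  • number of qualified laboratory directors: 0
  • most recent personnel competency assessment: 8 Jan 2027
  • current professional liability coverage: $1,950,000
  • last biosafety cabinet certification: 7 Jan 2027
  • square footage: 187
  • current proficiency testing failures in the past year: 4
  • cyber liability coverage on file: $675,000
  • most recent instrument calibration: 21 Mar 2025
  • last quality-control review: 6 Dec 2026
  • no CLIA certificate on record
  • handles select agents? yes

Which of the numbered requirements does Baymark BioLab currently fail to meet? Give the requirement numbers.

1, 2, 6, 8, 11

1. biosafety cabinet certification 96 days ago vs limit 90 → not met
2. condition 'performs high-complexity testing' holds; CLIA certificate absent → not met
3. professional liability coverage $1,950,000 ≥ $1,950,000 → met
4. proficiency testing 56 days ago vs limit 60 → met
5. quality-control review 128 days ago vs limit 180 → met
6. instrument calibration 753 days ago vs limit 540 → not met
7. CLIA inspection 109 days ago vs limit 120 → met
8. proficiency testing failures in the past year 4 > 2 → not met
9. personnel competency assessment 95 days ago vs limit 120 → met
10. cyber liability coverage $675,000 ≥ $600,000 → met
11. condition 'handles select agents' holds; qualified laboratory directors 0 < 2 → not met
12. certified medical technologists 10 ≥ 5 → met
Not met: 1, 2, 6, 8, 11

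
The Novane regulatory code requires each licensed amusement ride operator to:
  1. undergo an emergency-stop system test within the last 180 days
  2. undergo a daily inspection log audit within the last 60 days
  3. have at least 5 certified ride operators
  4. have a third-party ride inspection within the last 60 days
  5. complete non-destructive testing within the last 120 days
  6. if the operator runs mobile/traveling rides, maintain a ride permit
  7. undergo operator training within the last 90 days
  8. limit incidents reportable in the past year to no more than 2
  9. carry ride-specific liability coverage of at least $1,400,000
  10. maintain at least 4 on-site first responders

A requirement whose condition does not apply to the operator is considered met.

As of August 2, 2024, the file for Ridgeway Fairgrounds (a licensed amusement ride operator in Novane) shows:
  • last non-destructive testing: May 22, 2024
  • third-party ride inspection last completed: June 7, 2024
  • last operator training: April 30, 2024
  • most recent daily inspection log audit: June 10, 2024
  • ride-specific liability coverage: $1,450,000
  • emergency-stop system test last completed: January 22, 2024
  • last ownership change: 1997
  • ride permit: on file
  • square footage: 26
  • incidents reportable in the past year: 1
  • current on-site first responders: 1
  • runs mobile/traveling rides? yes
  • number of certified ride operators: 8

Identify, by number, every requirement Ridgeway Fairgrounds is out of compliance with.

1, 7, 10

1. emergency-stop system test 193 days ago vs limit 180 → not met
2. daily inspection log audit 53 days ago vs limit 60 → met
3. certified ride operators 8 ≥ 5 → met
4. third-party ride inspection 56 days ago vs limit 60 → met
5. non-destructive testing 72 days ago vs limit 120 → met
6. condition 'runs mobile/traveling rides' holds; ride permit present → met
7. operator training 94 days ago vs limit 90 → not met
8. incidents reportable in the past year 1 ≤ 2 → met
9. ride-specific liability coverage $1,450,000 ≥ $1,400,000 → met
10. on-site first responders 1 < 4 → not met
Not met: 1, 7, 10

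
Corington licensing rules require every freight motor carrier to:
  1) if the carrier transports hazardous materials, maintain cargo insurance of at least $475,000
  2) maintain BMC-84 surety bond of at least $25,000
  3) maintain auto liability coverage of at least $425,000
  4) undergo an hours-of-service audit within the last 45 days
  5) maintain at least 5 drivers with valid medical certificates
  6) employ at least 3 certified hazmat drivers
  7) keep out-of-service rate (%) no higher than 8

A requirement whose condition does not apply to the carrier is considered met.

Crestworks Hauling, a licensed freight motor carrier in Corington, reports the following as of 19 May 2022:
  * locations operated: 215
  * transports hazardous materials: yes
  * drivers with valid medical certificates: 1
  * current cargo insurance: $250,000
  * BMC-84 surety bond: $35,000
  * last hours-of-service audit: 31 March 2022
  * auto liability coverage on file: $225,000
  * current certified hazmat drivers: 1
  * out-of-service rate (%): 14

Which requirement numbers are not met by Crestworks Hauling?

1. condition 'transports hazardous materials' holds; cargo insurance $250,000 < $475,000 → not met
2. BMC-84 surety bond $35,000 ≥ $25,000 → met
3. auto liability coverage $225,000 < $425,000 → not met
4. hours-of-service audit 49 days ago vs limit 45 → not met
5. drivers with valid medical certificates 1 < 5 → not met
6. certified hazmat drivers 1 < 3 → not met
7. out-of-service rate (%) 14 > 8 → not met
Not met: 1, 3, 4, 5, 6, 7

1, 3, 4, 5, 6, 7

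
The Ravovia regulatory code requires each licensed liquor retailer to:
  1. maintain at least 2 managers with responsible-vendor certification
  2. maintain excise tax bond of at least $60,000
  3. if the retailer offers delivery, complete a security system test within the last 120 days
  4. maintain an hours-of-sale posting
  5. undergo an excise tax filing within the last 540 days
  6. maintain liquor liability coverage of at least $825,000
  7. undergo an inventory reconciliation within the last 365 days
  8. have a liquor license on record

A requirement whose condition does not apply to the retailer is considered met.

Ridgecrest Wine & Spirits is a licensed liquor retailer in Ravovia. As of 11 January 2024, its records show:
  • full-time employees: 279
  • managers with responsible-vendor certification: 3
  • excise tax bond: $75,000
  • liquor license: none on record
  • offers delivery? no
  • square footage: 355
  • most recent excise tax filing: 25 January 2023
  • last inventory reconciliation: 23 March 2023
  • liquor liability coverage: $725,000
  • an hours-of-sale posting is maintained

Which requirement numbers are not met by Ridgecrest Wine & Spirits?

6, 8

1. managers with responsible-vendor certification 3 ≥ 2 → met
2. excise tax bond $75,000 ≥ $60,000 → met
3. condition 'offers delivery' does not hold → requirement n/a → met
4. hours-of-sale posting present → met
5. excise tax filing 351 days ago vs limit 540 → met
6. liquor liability coverage $725,000 < $825,000 → not met
7. inventory reconciliation 294 days ago vs limit 365 → met
8. liquor license absent → not met
Not met: 6, 8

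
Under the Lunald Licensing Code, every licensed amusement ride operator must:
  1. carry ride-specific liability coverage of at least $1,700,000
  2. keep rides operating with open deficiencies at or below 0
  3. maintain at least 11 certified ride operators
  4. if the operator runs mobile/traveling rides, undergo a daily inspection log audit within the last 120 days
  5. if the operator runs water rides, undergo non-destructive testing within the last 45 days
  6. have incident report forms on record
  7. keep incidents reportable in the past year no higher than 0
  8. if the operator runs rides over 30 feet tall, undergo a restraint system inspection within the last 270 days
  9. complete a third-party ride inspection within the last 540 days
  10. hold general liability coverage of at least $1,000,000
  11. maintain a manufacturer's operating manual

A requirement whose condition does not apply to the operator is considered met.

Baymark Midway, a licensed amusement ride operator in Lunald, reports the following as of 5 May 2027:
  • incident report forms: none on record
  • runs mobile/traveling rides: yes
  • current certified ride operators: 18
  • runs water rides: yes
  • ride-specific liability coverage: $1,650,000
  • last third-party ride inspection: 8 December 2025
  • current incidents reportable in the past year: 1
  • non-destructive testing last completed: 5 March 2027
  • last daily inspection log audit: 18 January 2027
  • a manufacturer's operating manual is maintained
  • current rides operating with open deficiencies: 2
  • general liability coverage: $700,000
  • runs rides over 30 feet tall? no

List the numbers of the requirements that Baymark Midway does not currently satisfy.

1. ride-specific liability coverage $1,650,000 < $1,700,000 → not met
2. rides operating with open deficiencies 2 > 0 → not met
3. certified ride operators 18 ≥ 11 → met
4. condition 'runs mobile/traveling rides' holds; daily inspection log audit 107 days ago vs limit 120 → met
5. condition 'runs water rides' holds; non-destructive testing 61 days ago vs limit 45 → not met
6. incident report forms absent → not met
7. incidents reportable in the past year 1 > 0 → not met
8. condition 'runs rides over 30 feet tall' does not hold → requirement n/a → met
9. third-party ride inspection 513 days ago vs limit 540 → met
10. general liability coverage $700,000 < $1,000,000 → not met
11. manufacturer's operating manual present → met
Not met: 1, 2, 5, 6, 7, 10

1, 2, 5, 6, 7, 10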